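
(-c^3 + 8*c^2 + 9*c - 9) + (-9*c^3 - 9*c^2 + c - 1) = -10*c^3 - c^2 + 10*c - 10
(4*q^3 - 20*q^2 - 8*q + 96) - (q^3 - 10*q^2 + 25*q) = 3*q^3 - 10*q^2 - 33*q + 96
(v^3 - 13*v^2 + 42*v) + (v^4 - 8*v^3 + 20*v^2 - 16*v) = v^4 - 7*v^3 + 7*v^2 + 26*v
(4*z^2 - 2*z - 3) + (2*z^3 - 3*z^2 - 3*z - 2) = 2*z^3 + z^2 - 5*z - 5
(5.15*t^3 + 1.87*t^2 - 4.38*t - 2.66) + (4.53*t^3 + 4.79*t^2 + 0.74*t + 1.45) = 9.68*t^3 + 6.66*t^2 - 3.64*t - 1.21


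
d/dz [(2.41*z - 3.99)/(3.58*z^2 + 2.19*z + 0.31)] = (-8.6278*z^2 + 28.5684*z + 9.4852)/(12.8164*z^4 + 15.6804*z^3 + 7.0157*z^2 + 1.3578*z + 0.0961)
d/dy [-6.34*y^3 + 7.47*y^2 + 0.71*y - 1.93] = -19.02*y^2 + 14.94*y + 0.71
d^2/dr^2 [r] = 0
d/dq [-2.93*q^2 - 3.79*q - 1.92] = -5.86*q - 3.79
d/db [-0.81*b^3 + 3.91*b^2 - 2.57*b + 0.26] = -2.43*b^2 + 7.82*b - 2.57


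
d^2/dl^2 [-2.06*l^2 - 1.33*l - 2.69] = -4.12000000000000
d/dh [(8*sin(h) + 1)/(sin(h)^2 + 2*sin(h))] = -(8*cos(h) + 2/tan(h) + 2*cos(h)/sin(h)^2)/(sin(h) + 2)^2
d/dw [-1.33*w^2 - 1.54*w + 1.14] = -2.66*w - 1.54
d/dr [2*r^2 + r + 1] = 4*r + 1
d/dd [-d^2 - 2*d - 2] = -2*d - 2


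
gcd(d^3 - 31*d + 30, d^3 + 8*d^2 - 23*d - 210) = d^2 + d - 30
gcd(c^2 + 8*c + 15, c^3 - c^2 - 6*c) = 1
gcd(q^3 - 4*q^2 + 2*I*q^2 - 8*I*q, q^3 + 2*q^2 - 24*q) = q^2 - 4*q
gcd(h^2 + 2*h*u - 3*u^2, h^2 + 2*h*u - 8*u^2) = 1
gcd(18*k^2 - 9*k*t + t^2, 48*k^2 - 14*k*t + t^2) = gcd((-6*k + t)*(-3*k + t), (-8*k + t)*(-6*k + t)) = -6*k + t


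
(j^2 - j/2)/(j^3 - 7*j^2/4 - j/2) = 2*(1 - 2*j)/(-4*j^2 + 7*j + 2)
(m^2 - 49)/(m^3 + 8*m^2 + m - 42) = (m - 7)/(m^2 + m - 6)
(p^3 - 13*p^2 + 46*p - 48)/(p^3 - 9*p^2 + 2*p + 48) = (p - 2)/(p + 2)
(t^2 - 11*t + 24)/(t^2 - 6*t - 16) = (t - 3)/(t + 2)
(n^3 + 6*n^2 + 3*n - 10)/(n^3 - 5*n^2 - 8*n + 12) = (n + 5)/(n - 6)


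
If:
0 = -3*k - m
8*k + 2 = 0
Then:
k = -1/4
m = 3/4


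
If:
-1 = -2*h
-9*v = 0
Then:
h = 1/2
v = 0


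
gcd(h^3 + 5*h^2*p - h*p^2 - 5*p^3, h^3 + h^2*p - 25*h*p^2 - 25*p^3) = h^2 + 6*h*p + 5*p^2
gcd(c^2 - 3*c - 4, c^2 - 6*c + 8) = c - 4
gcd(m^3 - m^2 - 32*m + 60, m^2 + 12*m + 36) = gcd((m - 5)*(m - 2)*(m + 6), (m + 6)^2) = m + 6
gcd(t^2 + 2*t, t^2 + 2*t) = t^2 + 2*t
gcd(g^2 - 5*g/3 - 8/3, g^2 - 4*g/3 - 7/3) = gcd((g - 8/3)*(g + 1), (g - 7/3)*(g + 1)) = g + 1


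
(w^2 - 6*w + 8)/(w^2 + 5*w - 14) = (w - 4)/(w + 7)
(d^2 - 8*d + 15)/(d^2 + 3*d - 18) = (d - 5)/(d + 6)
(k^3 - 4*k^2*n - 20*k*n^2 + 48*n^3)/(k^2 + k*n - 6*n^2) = (k^2 - 2*k*n - 24*n^2)/(k + 3*n)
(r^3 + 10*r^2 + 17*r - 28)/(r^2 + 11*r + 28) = r - 1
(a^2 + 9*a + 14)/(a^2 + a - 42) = (a + 2)/(a - 6)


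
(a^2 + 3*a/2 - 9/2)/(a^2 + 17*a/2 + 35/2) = (2*a^2 + 3*a - 9)/(2*a^2 + 17*a + 35)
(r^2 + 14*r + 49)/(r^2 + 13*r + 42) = (r + 7)/(r + 6)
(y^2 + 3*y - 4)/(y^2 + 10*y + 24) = (y - 1)/(y + 6)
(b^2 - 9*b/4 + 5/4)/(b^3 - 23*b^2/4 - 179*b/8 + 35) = 2*(b - 1)/(2*b^2 - 9*b - 56)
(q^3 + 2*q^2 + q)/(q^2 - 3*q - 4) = q*(q + 1)/(q - 4)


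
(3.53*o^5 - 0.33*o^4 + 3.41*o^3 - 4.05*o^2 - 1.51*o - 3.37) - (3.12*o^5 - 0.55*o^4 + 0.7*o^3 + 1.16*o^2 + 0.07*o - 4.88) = 0.41*o^5 + 0.22*o^4 + 2.71*o^3 - 5.21*o^2 - 1.58*o + 1.51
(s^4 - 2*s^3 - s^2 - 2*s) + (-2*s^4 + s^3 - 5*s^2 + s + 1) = -s^4 - s^3 - 6*s^2 - s + 1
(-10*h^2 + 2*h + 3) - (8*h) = -10*h^2 - 6*h + 3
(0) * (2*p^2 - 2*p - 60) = 0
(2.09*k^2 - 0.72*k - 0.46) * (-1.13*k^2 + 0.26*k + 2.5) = -2.3617*k^4 + 1.357*k^3 + 5.5576*k^2 - 1.9196*k - 1.15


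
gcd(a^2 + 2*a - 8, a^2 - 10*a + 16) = a - 2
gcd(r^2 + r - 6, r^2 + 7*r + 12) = r + 3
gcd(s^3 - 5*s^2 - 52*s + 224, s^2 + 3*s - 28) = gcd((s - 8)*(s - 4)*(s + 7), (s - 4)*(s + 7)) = s^2 + 3*s - 28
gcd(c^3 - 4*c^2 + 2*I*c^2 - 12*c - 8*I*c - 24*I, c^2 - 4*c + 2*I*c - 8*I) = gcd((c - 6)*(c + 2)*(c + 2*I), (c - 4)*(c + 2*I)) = c + 2*I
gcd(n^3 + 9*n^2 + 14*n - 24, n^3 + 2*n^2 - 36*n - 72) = n + 6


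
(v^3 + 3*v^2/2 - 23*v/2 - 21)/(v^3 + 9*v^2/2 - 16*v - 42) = (v + 3)/(v + 6)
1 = 1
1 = 1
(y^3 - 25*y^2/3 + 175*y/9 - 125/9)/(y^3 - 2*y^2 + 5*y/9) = (3*y^2 - 20*y + 25)/(y*(3*y - 1))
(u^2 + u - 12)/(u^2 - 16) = (u - 3)/(u - 4)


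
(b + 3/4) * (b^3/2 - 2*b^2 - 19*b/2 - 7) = b^4/2 - 13*b^3/8 - 11*b^2 - 113*b/8 - 21/4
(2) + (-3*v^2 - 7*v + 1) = -3*v^2 - 7*v + 3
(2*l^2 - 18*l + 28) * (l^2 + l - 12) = 2*l^4 - 16*l^3 - 14*l^2 + 244*l - 336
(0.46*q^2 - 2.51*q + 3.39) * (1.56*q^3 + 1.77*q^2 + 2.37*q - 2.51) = 0.7176*q^5 - 3.1014*q^4 + 1.9359*q^3 - 1.103*q^2 + 14.3344*q - 8.5089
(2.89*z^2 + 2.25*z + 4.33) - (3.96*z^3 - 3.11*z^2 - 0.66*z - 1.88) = -3.96*z^3 + 6.0*z^2 + 2.91*z + 6.21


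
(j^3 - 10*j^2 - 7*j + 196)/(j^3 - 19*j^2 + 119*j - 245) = (j + 4)/(j - 5)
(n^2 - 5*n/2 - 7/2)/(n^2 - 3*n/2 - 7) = (n + 1)/(n + 2)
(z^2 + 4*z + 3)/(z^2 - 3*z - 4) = (z + 3)/(z - 4)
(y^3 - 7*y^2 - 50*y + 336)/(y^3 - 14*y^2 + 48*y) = (y + 7)/y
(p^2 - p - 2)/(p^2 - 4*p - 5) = (p - 2)/(p - 5)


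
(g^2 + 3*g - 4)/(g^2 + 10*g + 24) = (g - 1)/(g + 6)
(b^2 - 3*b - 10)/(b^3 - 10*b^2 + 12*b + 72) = (b - 5)/(b^2 - 12*b + 36)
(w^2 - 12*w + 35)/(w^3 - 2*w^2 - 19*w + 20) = (w - 7)/(w^2 + 3*w - 4)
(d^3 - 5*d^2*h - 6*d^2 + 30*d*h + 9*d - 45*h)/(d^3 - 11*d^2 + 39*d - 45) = (d - 5*h)/(d - 5)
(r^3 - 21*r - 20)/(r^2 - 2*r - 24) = (r^2 - 4*r - 5)/(r - 6)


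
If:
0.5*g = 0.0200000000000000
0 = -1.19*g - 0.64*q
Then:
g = 0.04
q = -0.07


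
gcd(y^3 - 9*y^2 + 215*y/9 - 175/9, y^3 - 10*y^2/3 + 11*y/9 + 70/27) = y^2 - 4*y + 35/9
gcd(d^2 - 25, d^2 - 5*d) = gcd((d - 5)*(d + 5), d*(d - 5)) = d - 5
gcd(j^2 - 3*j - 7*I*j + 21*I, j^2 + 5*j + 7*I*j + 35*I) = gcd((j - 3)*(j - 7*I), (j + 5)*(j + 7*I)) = 1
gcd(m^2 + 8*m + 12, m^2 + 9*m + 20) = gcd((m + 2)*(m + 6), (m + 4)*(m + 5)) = 1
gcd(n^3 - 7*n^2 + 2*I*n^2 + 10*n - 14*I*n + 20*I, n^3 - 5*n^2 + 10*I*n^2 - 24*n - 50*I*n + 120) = n - 5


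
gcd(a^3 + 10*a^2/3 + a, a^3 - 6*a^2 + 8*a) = a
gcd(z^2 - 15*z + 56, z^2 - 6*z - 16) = z - 8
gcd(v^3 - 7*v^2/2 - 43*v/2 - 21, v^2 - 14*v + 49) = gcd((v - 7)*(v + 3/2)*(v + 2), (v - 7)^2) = v - 7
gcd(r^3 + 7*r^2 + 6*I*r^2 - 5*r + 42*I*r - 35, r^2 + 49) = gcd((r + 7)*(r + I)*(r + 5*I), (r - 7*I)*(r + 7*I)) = 1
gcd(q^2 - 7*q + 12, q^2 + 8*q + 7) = 1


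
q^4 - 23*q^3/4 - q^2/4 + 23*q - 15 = (q - 5)*(q - 2)*(q - 3/4)*(q + 2)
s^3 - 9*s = s*(s - 3)*(s + 3)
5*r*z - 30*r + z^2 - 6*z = (5*r + z)*(z - 6)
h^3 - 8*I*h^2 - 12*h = h*(h - 6*I)*(h - 2*I)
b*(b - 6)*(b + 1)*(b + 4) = b^4 - b^3 - 26*b^2 - 24*b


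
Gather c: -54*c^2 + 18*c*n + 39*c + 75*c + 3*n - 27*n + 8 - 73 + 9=-54*c^2 + c*(18*n + 114) - 24*n - 56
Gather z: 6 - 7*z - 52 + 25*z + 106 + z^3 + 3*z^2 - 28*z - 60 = z^3 + 3*z^2 - 10*z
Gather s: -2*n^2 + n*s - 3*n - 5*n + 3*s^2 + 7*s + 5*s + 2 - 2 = -2*n^2 - 8*n + 3*s^2 + s*(n + 12)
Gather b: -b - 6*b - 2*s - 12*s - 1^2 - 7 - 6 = -7*b - 14*s - 14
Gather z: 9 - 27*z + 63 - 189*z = 72 - 216*z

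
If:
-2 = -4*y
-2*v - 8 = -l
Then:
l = 2*v + 8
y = 1/2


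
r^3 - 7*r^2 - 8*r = r*(r - 8)*(r + 1)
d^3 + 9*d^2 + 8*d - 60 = (d - 2)*(d + 5)*(d + 6)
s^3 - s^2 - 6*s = s*(s - 3)*(s + 2)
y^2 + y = y*(y + 1)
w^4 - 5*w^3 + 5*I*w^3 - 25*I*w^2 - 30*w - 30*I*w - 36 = (w - 6)*(w + 1)*(w - I)*(w + 6*I)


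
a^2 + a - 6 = (a - 2)*(a + 3)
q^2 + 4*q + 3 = (q + 1)*(q + 3)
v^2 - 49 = (v - 7)*(v + 7)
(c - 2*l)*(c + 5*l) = c^2 + 3*c*l - 10*l^2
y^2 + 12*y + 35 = (y + 5)*(y + 7)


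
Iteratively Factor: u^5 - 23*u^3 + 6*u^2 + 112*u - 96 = (u - 2)*(u^4 + 2*u^3 - 19*u^2 - 32*u + 48) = (u - 2)*(u - 1)*(u^3 + 3*u^2 - 16*u - 48) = (u - 2)*(u - 1)*(u + 4)*(u^2 - u - 12) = (u - 2)*(u - 1)*(u + 3)*(u + 4)*(u - 4)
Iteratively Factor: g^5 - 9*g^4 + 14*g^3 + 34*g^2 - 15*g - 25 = (g - 5)*(g^4 - 4*g^3 - 6*g^2 + 4*g + 5) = (g - 5)*(g + 1)*(g^3 - 5*g^2 - g + 5) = (g - 5)*(g - 1)*(g + 1)*(g^2 - 4*g - 5) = (g - 5)*(g - 1)*(g + 1)^2*(g - 5)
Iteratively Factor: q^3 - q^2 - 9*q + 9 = (q + 3)*(q^2 - 4*q + 3) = (q - 3)*(q + 3)*(q - 1)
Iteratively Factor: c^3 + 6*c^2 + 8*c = (c)*(c^2 + 6*c + 8) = c*(c + 2)*(c + 4)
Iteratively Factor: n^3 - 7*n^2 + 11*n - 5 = (n - 1)*(n^2 - 6*n + 5) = (n - 5)*(n - 1)*(n - 1)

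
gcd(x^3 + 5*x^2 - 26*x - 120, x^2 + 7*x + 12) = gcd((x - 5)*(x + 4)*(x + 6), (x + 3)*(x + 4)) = x + 4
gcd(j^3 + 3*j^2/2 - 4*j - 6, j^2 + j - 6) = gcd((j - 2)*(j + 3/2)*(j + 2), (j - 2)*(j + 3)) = j - 2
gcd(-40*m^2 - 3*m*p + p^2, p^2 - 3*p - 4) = 1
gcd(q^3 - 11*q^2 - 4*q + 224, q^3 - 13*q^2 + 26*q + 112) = q^2 - 15*q + 56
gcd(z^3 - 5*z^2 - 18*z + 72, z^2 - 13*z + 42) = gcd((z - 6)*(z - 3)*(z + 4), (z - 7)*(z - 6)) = z - 6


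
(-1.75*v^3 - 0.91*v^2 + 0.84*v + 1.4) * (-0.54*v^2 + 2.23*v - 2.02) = 0.945*v^5 - 3.4111*v^4 + 1.0521*v^3 + 2.9554*v^2 + 1.4252*v - 2.828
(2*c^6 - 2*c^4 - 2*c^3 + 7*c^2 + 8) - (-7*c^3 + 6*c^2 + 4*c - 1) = 2*c^6 - 2*c^4 + 5*c^3 + c^2 - 4*c + 9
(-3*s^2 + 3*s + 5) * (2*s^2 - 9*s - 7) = -6*s^4 + 33*s^3 + 4*s^2 - 66*s - 35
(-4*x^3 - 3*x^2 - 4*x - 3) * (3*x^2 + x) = -12*x^5 - 13*x^4 - 15*x^3 - 13*x^2 - 3*x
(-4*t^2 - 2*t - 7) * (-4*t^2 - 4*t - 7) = 16*t^4 + 24*t^3 + 64*t^2 + 42*t + 49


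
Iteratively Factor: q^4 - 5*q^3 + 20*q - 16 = (q - 4)*(q^3 - q^2 - 4*q + 4) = (q - 4)*(q + 2)*(q^2 - 3*q + 2) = (q - 4)*(q - 1)*(q + 2)*(q - 2)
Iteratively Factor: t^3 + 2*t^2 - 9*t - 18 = (t + 3)*(t^2 - t - 6) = (t + 2)*(t + 3)*(t - 3)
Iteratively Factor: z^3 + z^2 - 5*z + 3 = (z - 1)*(z^2 + 2*z - 3) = (z - 1)^2*(z + 3)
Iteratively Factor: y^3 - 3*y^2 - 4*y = (y)*(y^2 - 3*y - 4) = y*(y + 1)*(y - 4)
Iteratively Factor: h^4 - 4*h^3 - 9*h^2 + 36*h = (h)*(h^3 - 4*h^2 - 9*h + 36) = h*(h + 3)*(h^2 - 7*h + 12) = h*(h - 4)*(h + 3)*(h - 3)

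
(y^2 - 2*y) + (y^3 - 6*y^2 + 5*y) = y^3 - 5*y^2 + 3*y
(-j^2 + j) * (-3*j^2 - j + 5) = 3*j^4 - 2*j^3 - 6*j^2 + 5*j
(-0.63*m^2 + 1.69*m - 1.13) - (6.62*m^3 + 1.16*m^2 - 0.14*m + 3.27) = -6.62*m^3 - 1.79*m^2 + 1.83*m - 4.4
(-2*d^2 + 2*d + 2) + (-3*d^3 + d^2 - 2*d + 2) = -3*d^3 - d^2 + 4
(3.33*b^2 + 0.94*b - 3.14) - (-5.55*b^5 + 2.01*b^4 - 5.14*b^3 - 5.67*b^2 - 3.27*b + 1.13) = 5.55*b^5 - 2.01*b^4 + 5.14*b^3 + 9.0*b^2 + 4.21*b - 4.27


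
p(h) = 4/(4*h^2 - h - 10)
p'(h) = 4*(1 - 8*h)/(4*h^2 - h - 10)^2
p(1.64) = -4.54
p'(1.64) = -62.38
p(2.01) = 0.96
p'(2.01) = -3.50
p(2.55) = 0.30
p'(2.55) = -0.43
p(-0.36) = -0.44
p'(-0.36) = 0.19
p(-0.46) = -0.46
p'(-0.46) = 0.25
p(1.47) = -1.42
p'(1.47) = -5.39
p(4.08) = 0.08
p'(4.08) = -0.05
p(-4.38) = 0.06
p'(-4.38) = 0.03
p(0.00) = -0.40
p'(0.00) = 0.04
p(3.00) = 0.17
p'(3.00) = -0.17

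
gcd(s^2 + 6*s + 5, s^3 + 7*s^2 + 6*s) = s + 1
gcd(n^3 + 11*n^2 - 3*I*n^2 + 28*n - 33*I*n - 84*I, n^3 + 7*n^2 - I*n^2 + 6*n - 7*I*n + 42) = n^2 + n*(7 - 3*I) - 21*I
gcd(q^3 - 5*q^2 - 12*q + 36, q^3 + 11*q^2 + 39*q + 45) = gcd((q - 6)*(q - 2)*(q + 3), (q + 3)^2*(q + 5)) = q + 3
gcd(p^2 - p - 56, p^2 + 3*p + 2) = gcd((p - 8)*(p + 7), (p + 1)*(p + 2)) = 1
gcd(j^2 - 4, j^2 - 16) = 1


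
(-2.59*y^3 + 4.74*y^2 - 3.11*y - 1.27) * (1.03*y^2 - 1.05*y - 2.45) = -2.6677*y^5 + 7.6017*y^4 - 1.8348*y^3 - 9.6556*y^2 + 8.953*y + 3.1115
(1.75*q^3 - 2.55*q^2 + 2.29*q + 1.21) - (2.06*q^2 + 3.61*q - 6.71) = 1.75*q^3 - 4.61*q^2 - 1.32*q + 7.92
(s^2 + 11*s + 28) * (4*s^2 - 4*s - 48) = 4*s^4 + 40*s^3 + 20*s^2 - 640*s - 1344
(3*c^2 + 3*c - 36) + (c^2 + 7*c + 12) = 4*c^2 + 10*c - 24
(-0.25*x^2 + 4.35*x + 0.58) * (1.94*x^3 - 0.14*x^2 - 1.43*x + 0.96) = -0.485*x^5 + 8.474*x^4 + 0.8737*x^3 - 6.5417*x^2 + 3.3466*x + 0.5568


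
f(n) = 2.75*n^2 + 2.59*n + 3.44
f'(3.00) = 19.09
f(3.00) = 35.96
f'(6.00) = 35.59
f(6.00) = 117.98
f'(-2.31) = -10.12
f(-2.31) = 12.13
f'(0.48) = 5.23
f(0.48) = 5.32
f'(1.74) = 12.16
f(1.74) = 16.27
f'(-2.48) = -11.05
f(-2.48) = 13.93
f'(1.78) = 12.38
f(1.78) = 16.76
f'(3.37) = 21.12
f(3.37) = 43.40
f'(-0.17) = 1.66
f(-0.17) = 3.08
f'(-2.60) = -11.71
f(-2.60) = 15.30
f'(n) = 5.5*n + 2.59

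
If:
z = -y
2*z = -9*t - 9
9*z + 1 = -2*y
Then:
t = -61/63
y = 1/7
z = -1/7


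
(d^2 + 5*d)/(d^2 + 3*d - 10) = d/(d - 2)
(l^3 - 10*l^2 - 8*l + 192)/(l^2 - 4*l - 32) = l - 6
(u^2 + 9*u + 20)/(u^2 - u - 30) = (u + 4)/(u - 6)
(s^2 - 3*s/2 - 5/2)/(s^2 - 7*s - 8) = (s - 5/2)/(s - 8)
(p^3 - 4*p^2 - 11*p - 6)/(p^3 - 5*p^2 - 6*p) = (p + 1)/p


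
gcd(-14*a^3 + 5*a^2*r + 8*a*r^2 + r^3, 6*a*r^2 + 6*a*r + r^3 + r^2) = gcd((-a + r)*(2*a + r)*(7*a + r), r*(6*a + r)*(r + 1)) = 1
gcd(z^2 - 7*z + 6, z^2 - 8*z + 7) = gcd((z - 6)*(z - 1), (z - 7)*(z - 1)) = z - 1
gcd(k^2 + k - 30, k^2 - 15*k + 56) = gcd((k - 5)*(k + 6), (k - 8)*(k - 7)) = 1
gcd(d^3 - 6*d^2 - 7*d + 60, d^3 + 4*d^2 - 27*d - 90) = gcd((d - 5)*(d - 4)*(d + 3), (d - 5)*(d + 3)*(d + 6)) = d^2 - 2*d - 15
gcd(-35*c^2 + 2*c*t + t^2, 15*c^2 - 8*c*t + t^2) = -5*c + t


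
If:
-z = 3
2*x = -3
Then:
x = -3/2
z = -3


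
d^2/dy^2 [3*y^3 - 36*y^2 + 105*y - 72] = 18*y - 72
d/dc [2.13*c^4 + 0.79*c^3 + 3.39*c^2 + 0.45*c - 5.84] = 8.52*c^3 + 2.37*c^2 + 6.78*c + 0.45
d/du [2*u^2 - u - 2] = 4*u - 1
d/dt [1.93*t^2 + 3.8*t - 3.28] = 3.86*t + 3.8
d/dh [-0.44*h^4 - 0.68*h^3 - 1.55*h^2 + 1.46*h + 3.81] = -1.76*h^3 - 2.04*h^2 - 3.1*h + 1.46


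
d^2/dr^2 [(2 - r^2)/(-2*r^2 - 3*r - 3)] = 6*(-2*r^3 - 14*r^2 - 12*r + 1)/(8*r^6 + 36*r^5 + 90*r^4 + 135*r^3 + 135*r^2 + 81*r + 27)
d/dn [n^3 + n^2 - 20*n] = 3*n^2 + 2*n - 20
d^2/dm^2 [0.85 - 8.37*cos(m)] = 8.37*cos(m)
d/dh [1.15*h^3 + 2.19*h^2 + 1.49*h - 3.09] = 3.45*h^2 + 4.38*h + 1.49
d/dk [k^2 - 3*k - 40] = 2*k - 3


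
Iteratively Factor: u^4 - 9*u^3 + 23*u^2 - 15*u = (u - 5)*(u^3 - 4*u^2 + 3*u) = (u - 5)*(u - 1)*(u^2 - 3*u) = (u - 5)*(u - 3)*(u - 1)*(u)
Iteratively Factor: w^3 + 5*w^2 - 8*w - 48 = (w - 3)*(w^2 + 8*w + 16) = (w - 3)*(w + 4)*(w + 4)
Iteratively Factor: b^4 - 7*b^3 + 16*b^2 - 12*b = (b - 2)*(b^3 - 5*b^2 + 6*b) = (b - 3)*(b - 2)*(b^2 - 2*b) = b*(b - 3)*(b - 2)*(b - 2)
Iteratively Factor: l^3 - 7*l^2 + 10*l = (l - 5)*(l^2 - 2*l) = (l - 5)*(l - 2)*(l)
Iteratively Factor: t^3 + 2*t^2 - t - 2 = (t + 1)*(t^2 + t - 2) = (t - 1)*(t + 1)*(t + 2)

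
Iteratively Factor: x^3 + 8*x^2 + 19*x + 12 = (x + 3)*(x^2 + 5*x + 4) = (x + 3)*(x + 4)*(x + 1)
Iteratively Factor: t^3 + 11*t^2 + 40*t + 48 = (t + 4)*(t^2 + 7*t + 12) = (t + 3)*(t + 4)*(t + 4)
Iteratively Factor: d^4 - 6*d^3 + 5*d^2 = (d)*(d^3 - 6*d^2 + 5*d) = d^2*(d^2 - 6*d + 5) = d^2*(d - 5)*(d - 1)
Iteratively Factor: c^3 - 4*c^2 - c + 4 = (c - 4)*(c^2 - 1) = (c - 4)*(c + 1)*(c - 1)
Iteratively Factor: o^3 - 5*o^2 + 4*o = (o)*(o^2 - 5*o + 4) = o*(o - 1)*(o - 4)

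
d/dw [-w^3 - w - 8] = -3*w^2 - 1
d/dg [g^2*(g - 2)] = g*(3*g - 4)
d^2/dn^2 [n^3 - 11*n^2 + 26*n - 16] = 6*n - 22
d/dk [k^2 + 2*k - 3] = 2*k + 2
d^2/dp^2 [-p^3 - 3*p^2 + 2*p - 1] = -6*p - 6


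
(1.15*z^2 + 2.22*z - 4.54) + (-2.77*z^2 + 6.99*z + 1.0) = -1.62*z^2 + 9.21*z - 3.54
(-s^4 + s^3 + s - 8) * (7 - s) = s^5 - 8*s^4 + 7*s^3 - s^2 + 15*s - 56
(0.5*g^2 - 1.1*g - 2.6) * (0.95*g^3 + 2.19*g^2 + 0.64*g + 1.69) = 0.475*g^5 + 0.05*g^4 - 4.559*g^3 - 5.553*g^2 - 3.523*g - 4.394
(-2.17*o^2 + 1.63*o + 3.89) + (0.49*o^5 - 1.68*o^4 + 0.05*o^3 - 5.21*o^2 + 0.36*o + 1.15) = 0.49*o^5 - 1.68*o^4 + 0.05*o^3 - 7.38*o^2 + 1.99*o + 5.04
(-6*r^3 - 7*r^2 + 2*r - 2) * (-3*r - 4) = 18*r^4 + 45*r^3 + 22*r^2 - 2*r + 8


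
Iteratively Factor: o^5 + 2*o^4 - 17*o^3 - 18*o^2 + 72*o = (o - 2)*(o^4 + 4*o^3 - 9*o^2 - 36*o) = (o - 3)*(o - 2)*(o^3 + 7*o^2 + 12*o) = (o - 3)*(o - 2)*(o + 4)*(o^2 + 3*o) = o*(o - 3)*(o - 2)*(o + 4)*(o + 3)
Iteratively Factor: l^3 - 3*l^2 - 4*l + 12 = (l - 3)*(l^2 - 4) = (l - 3)*(l - 2)*(l + 2)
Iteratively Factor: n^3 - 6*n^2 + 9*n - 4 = (n - 1)*(n^2 - 5*n + 4) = (n - 4)*(n - 1)*(n - 1)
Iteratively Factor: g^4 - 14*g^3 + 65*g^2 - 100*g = (g)*(g^3 - 14*g^2 + 65*g - 100) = g*(g - 5)*(g^2 - 9*g + 20) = g*(g - 5)*(g - 4)*(g - 5)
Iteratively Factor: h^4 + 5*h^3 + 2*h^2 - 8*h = (h + 2)*(h^3 + 3*h^2 - 4*h) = (h - 1)*(h + 2)*(h^2 + 4*h) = (h - 1)*(h + 2)*(h + 4)*(h)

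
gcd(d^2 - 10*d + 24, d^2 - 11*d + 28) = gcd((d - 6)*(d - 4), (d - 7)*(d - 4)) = d - 4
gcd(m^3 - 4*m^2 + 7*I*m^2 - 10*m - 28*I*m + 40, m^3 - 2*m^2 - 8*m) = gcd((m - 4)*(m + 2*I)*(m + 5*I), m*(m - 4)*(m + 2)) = m - 4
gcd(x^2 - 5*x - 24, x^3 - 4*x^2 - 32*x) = x - 8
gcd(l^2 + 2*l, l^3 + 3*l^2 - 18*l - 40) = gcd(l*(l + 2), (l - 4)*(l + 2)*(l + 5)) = l + 2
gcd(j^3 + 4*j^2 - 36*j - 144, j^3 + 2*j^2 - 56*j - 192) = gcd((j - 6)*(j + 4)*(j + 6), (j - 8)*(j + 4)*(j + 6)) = j^2 + 10*j + 24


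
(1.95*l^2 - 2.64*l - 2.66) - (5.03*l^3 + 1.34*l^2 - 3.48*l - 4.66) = -5.03*l^3 + 0.61*l^2 + 0.84*l + 2.0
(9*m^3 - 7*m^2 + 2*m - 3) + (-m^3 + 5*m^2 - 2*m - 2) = 8*m^3 - 2*m^2 - 5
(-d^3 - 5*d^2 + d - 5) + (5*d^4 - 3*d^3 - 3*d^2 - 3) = 5*d^4 - 4*d^3 - 8*d^2 + d - 8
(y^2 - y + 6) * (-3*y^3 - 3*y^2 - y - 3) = -3*y^5 - 16*y^3 - 20*y^2 - 3*y - 18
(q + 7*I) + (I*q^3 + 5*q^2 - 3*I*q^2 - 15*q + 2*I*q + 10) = I*q^3 + 5*q^2 - 3*I*q^2 - 14*q + 2*I*q + 10 + 7*I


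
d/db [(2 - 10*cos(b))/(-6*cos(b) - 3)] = -14*sin(b)/(3*(2*cos(b) + 1)^2)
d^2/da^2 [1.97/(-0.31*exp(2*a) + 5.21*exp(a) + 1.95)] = (1.97*(0.62*exp(a) - 5.21)*(1.24*exp(a) - 10.42)*exp(a) + (2.4428*exp(a) - 10.2637)*(-0.31*exp(2*a) + 5.21*exp(a) + 1.95))*exp(a)/(-0.31*exp(2*a) + 5.21*exp(a) + 1.95)^3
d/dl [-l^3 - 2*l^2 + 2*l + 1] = -3*l^2 - 4*l + 2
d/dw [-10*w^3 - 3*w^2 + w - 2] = -30*w^2 - 6*w + 1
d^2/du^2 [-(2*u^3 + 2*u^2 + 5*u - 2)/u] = -4 + 4/u^3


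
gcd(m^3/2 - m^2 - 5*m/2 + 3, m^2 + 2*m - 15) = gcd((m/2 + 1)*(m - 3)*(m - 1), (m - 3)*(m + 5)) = m - 3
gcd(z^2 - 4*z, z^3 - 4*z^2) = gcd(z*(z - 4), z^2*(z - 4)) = z^2 - 4*z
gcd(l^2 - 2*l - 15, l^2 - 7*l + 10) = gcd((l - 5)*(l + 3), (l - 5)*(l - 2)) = l - 5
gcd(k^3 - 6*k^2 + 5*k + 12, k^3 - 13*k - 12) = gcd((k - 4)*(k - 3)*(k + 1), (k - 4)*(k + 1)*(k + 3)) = k^2 - 3*k - 4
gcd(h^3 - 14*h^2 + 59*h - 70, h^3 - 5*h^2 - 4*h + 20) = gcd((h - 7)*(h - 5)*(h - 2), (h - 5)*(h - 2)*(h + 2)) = h^2 - 7*h + 10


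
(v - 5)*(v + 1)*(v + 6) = v^3 + 2*v^2 - 29*v - 30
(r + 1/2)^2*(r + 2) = r^3 + 3*r^2 + 9*r/4 + 1/2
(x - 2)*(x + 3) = x^2 + x - 6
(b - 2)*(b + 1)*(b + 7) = b^3 + 6*b^2 - 9*b - 14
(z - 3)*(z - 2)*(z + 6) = z^3 + z^2 - 24*z + 36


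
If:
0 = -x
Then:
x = 0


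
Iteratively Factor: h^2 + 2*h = (h)*(h + 2)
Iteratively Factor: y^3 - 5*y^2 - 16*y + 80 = (y + 4)*(y^2 - 9*y + 20) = (y - 4)*(y + 4)*(y - 5)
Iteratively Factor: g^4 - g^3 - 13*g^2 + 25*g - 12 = (g - 3)*(g^3 + 2*g^2 - 7*g + 4) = (g - 3)*(g + 4)*(g^2 - 2*g + 1) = (g - 3)*(g - 1)*(g + 4)*(g - 1)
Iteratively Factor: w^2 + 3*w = (w + 3)*(w)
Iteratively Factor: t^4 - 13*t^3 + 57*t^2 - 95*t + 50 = (t - 1)*(t^3 - 12*t^2 + 45*t - 50) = (t - 5)*(t - 1)*(t^2 - 7*t + 10) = (t - 5)^2*(t - 1)*(t - 2)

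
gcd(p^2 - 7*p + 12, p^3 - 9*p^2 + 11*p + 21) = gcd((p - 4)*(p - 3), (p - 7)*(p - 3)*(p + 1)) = p - 3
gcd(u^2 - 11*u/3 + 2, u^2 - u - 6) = u - 3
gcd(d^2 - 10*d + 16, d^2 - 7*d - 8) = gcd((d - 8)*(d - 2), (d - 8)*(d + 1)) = d - 8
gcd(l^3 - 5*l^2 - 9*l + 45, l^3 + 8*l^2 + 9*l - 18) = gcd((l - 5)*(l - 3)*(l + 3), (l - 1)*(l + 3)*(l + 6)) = l + 3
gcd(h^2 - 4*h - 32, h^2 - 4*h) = 1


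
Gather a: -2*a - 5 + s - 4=-2*a + s - 9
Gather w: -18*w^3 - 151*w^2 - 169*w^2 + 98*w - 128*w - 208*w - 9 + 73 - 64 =-18*w^3 - 320*w^2 - 238*w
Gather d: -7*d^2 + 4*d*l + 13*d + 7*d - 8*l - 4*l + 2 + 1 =-7*d^2 + d*(4*l + 20) - 12*l + 3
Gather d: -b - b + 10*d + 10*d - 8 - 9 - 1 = -2*b + 20*d - 18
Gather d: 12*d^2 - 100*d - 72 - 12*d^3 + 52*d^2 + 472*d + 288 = -12*d^3 + 64*d^2 + 372*d + 216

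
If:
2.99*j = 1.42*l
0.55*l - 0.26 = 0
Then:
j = 0.22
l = 0.47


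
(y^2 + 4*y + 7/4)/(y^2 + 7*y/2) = (y + 1/2)/y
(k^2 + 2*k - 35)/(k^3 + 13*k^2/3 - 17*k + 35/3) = 3*(k - 5)/(3*k^2 - 8*k + 5)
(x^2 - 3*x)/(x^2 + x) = (x - 3)/(x + 1)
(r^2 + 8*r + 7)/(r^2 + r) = (r + 7)/r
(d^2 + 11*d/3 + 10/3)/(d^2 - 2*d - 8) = (d + 5/3)/(d - 4)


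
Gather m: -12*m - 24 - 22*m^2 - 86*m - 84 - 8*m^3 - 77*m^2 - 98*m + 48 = -8*m^3 - 99*m^2 - 196*m - 60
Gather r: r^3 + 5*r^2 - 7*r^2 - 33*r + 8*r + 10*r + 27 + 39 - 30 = r^3 - 2*r^2 - 15*r + 36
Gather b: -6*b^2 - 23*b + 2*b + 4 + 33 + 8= -6*b^2 - 21*b + 45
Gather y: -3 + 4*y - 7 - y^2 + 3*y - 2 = -y^2 + 7*y - 12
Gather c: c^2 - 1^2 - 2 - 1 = c^2 - 4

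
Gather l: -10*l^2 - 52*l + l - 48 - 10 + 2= -10*l^2 - 51*l - 56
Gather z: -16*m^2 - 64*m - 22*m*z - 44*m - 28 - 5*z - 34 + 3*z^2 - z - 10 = -16*m^2 - 108*m + 3*z^2 + z*(-22*m - 6) - 72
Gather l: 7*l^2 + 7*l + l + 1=7*l^2 + 8*l + 1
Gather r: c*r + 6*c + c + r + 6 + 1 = 7*c + r*(c + 1) + 7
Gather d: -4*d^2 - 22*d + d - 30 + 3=-4*d^2 - 21*d - 27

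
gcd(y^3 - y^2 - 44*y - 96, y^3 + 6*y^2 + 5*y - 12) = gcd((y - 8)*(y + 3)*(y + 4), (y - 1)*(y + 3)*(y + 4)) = y^2 + 7*y + 12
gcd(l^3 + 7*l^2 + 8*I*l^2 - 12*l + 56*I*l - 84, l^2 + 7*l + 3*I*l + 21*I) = l + 7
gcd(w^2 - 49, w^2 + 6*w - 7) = w + 7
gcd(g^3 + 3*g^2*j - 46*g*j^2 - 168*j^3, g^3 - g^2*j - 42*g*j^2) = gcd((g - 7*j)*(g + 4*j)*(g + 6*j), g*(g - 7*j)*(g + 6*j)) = g^2 - g*j - 42*j^2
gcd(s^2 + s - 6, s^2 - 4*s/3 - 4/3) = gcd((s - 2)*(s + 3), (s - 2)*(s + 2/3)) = s - 2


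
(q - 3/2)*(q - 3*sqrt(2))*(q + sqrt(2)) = q^3 - 2*sqrt(2)*q^2 - 3*q^2/2 - 6*q + 3*sqrt(2)*q + 9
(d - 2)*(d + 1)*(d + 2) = d^3 + d^2 - 4*d - 4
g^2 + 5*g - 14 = (g - 2)*(g + 7)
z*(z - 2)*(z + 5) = z^3 + 3*z^2 - 10*z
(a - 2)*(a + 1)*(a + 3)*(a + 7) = a^4 + 9*a^3 + 9*a^2 - 41*a - 42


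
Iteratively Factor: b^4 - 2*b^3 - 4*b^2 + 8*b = (b)*(b^3 - 2*b^2 - 4*b + 8) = b*(b - 2)*(b^2 - 4) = b*(b - 2)^2*(b + 2)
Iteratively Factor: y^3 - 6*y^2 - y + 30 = (y - 5)*(y^2 - y - 6) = (y - 5)*(y - 3)*(y + 2)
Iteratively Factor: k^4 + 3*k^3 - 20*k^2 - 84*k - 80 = (k + 2)*(k^3 + k^2 - 22*k - 40) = (k + 2)*(k + 4)*(k^2 - 3*k - 10) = (k - 5)*(k + 2)*(k + 4)*(k + 2)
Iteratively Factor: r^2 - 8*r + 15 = (r - 5)*(r - 3)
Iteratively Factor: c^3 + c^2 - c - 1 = (c + 1)*(c^2 - 1) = (c - 1)*(c + 1)*(c + 1)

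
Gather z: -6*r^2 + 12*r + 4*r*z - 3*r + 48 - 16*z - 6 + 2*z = -6*r^2 + 9*r + z*(4*r - 14) + 42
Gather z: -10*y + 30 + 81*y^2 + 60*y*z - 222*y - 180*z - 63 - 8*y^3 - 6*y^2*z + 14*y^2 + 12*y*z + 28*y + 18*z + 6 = -8*y^3 + 95*y^2 - 204*y + z*(-6*y^2 + 72*y - 162) - 27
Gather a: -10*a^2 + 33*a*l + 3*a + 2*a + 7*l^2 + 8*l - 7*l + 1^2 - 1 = -10*a^2 + a*(33*l + 5) + 7*l^2 + l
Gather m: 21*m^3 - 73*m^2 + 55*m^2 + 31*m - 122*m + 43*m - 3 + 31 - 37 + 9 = 21*m^3 - 18*m^2 - 48*m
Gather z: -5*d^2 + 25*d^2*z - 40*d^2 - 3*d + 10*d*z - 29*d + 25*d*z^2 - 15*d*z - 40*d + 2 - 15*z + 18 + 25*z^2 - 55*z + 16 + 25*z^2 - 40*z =-45*d^2 - 72*d + z^2*(25*d + 50) + z*(25*d^2 - 5*d - 110) + 36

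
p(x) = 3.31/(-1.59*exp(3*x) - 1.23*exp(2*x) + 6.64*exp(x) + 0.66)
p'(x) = 3.31*(4.77*exp(3*x) + 2.46*exp(2*x) - 6.64*exp(x))/(-1.59*exp(3*x) - 1.23*exp(2*x) + 6.64*exp(x) + 0.66)^2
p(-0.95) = 1.12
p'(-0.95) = -0.73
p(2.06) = -0.00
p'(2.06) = 0.01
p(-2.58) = 2.86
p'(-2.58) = -1.21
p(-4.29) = 4.41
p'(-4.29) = -0.53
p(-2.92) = 3.26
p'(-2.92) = -1.13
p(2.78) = -0.00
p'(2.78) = 0.00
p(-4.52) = 4.52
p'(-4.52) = -0.44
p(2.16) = -0.00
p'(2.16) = 0.01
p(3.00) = 0.00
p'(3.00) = 0.00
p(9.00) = 0.00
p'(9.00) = 0.00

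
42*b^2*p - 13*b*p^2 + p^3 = p*(-7*b + p)*(-6*b + p)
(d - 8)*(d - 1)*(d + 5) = d^3 - 4*d^2 - 37*d + 40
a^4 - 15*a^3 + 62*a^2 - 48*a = a*(a - 8)*(a - 6)*(a - 1)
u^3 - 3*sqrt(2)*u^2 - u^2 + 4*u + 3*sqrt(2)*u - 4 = (u - 1)*(u - 2*sqrt(2))*(u - sqrt(2))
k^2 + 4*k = k*(k + 4)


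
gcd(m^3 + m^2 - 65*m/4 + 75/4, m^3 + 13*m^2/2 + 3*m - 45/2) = m^2 + 7*m/2 - 15/2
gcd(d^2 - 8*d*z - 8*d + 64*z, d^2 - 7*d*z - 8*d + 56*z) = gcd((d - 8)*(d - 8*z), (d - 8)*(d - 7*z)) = d - 8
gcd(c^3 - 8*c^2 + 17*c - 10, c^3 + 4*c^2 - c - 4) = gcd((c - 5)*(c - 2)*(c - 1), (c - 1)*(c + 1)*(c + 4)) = c - 1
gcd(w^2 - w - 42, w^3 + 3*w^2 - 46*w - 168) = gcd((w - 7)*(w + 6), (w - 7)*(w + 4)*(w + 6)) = w^2 - w - 42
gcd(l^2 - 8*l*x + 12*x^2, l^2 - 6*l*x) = -l + 6*x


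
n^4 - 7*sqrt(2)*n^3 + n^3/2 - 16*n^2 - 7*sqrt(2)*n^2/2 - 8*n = n*(n + 1/2)*(n - 8*sqrt(2))*(n + sqrt(2))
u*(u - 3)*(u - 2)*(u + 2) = u^4 - 3*u^3 - 4*u^2 + 12*u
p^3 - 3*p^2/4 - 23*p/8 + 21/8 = (p - 3/2)*(p - 1)*(p + 7/4)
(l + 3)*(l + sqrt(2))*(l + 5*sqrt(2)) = l^3 + 3*l^2 + 6*sqrt(2)*l^2 + 10*l + 18*sqrt(2)*l + 30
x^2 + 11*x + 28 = (x + 4)*(x + 7)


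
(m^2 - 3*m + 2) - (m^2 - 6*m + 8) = 3*m - 6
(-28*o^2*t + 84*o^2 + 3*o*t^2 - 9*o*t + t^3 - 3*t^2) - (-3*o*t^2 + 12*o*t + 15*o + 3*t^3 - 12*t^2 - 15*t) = -28*o^2*t + 84*o^2 + 6*o*t^2 - 21*o*t - 15*o - 2*t^3 + 9*t^2 + 15*t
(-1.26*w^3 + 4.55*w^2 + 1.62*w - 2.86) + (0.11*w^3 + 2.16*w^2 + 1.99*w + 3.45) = -1.15*w^3 + 6.71*w^2 + 3.61*w + 0.59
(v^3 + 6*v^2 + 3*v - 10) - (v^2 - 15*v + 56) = v^3 + 5*v^2 + 18*v - 66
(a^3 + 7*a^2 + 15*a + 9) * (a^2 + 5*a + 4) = a^5 + 12*a^4 + 54*a^3 + 112*a^2 + 105*a + 36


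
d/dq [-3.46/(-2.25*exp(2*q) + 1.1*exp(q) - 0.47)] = (3.806 - 15.57*exp(q))*exp(q)/(2.25*exp(2*q) - 1.1*exp(q) + 0.47)^2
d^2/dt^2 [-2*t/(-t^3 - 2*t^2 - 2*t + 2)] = 4*(t*(3*t^2 + 4*t + 2)^2 - (3*t^2 + t*(3*t + 2) + 4*t + 2)*(t^3 + 2*t^2 + 2*t - 2))/(t^3 + 2*t^2 + 2*t - 2)^3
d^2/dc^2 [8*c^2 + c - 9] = 16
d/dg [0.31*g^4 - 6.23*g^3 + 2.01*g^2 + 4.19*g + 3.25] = 1.24*g^3 - 18.69*g^2 + 4.02*g + 4.19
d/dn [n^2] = 2*n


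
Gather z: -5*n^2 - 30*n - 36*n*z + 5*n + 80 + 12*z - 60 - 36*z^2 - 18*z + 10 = -5*n^2 - 25*n - 36*z^2 + z*(-36*n - 6) + 30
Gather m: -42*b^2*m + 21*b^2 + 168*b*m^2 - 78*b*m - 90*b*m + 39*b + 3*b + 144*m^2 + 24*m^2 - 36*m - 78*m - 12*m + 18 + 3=21*b^2 + 42*b + m^2*(168*b + 168) + m*(-42*b^2 - 168*b - 126) + 21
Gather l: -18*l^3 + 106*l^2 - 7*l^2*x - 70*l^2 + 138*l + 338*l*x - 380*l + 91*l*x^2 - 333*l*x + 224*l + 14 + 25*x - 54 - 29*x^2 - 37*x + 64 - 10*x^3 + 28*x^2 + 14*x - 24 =-18*l^3 + l^2*(36 - 7*x) + l*(91*x^2 + 5*x - 18) - 10*x^3 - x^2 + 2*x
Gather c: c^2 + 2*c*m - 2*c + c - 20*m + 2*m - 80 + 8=c^2 + c*(2*m - 1) - 18*m - 72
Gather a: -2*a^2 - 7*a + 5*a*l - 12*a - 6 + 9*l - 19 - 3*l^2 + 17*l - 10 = -2*a^2 + a*(5*l - 19) - 3*l^2 + 26*l - 35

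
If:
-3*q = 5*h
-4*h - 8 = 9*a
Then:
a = 4*q/15 - 8/9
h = -3*q/5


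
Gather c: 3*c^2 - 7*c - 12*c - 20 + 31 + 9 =3*c^2 - 19*c + 20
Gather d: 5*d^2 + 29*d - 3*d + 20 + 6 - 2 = 5*d^2 + 26*d + 24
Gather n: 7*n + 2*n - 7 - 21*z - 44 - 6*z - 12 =9*n - 27*z - 63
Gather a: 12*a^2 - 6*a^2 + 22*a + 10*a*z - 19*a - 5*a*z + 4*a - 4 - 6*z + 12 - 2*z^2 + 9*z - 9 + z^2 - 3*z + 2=6*a^2 + a*(5*z + 7) - z^2 + 1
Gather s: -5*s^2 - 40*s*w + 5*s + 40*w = -5*s^2 + s*(5 - 40*w) + 40*w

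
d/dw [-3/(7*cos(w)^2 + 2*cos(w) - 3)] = -6*(7*cos(w) + 1)*sin(w)/(7*cos(w)^2 + 2*cos(w) - 3)^2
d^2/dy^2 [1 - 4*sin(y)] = 4*sin(y)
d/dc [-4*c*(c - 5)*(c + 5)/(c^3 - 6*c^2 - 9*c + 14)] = 8*(3*c^4 - 16*c^3 + 54*c^2 + 175)/(c^6 - 12*c^5 + 18*c^4 + 136*c^3 - 87*c^2 - 252*c + 196)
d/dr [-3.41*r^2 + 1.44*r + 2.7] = 1.44 - 6.82*r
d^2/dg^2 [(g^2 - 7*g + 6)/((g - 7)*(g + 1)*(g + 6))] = 2*(g^6 - 21*g^5 + 165*g^4 - 7*g^3 - 2538*g^2 + 756*g + 25500)/(g^9 - 129*g^7 - 126*g^6 + 5547*g^5 + 10836*g^4 - 74215*g^3 - 232974*g^2 - 227556*g - 74088)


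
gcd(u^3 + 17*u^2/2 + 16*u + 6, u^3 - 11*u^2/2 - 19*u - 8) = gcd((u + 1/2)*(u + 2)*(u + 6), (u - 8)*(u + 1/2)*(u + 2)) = u^2 + 5*u/2 + 1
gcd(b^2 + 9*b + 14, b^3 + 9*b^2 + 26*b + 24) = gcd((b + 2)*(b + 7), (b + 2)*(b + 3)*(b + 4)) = b + 2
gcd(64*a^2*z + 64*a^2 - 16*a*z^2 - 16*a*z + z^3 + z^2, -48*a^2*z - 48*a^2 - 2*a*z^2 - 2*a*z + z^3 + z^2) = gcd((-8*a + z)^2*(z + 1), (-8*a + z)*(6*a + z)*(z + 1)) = -8*a*z - 8*a + z^2 + z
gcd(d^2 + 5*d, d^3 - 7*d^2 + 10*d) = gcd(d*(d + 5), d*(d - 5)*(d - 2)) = d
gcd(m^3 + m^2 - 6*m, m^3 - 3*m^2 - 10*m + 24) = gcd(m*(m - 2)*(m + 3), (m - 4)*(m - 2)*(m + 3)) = m^2 + m - 6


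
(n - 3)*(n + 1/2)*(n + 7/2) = n^3 + n^2 - 41*n/4 - 21/4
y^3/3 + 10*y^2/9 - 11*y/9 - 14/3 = (y/3 + 1)*(y - 2)*(y + 7/3)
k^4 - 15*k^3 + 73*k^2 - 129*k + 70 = (k - 7)*(k - 5)*(k - 2)*(k - 1)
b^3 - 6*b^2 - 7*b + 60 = (b - 5)*(b - 4)*(b + 3)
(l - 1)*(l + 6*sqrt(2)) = l^2 - l + 6*sqrt(2)*l - 6*sqrt(2)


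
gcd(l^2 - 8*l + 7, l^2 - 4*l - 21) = l - 7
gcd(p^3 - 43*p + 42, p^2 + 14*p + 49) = p + 7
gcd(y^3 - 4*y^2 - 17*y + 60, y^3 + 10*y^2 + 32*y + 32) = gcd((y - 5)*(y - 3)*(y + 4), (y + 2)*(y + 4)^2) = y + 4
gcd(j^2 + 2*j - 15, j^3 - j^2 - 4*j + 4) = 1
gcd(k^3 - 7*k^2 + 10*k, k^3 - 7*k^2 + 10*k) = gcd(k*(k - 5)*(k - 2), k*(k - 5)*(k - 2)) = k^3 - 7*k^2 + 10*k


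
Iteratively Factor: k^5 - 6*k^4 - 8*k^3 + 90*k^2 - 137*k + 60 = (k - 1)*(k^4 - 5*k^3 - 13*k^2 + 77*k - 60) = (k - 1)^2*(k^3 - 4*k^2 - 17*k + 60) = (k - 3)*(k - 1)^2*(k^2 - k - 20) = (k - 3)*(k - 1)^2*(k + 4)*(k - 5)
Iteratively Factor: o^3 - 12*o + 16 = (o - 2)*(o^2 + 2*o - 8) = (o - 2)^2*(o + 4)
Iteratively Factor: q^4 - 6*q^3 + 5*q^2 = (q - 5)*(q^3 - q^2) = q*(q - 5)*(q^2 - q) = q^2*(q - 5)*(q - 1)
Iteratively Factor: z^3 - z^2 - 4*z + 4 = (z - 1)*(z^2 - 4) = (z - 2)*(z - 1)*(z + 2)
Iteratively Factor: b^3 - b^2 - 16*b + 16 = (b + 4)*(b^2 - 5*b + 4) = (b - 1)*(b + 4)*(b - 4)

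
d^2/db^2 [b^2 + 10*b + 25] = 2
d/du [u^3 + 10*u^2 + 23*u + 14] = 3*u^2 + 20*u + 23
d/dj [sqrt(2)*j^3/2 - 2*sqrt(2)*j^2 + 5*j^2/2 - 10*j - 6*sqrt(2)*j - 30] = 3*sqrt(2)*j^2/2 - 4*sqrt(2)*j + 5*j - 10 - 6*sqrt(2)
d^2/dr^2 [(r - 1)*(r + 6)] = 2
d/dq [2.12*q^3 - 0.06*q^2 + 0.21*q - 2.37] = 6.36*q^2 - 0.12*q + 0.21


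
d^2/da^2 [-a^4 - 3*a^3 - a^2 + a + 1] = -12*a^2 - 18*a - 2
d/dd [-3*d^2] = -6*d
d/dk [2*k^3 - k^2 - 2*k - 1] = 6*k^2 - 2*k - 2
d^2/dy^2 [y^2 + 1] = 2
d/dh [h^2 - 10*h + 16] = 2*h - 10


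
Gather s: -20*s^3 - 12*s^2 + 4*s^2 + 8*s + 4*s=-20*s^3 - 8*s^2 + 12*s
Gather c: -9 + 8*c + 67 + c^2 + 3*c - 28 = c^2 + 11*c + 30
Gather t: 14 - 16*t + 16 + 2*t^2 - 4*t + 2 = 2*t^2 - 20*t + 32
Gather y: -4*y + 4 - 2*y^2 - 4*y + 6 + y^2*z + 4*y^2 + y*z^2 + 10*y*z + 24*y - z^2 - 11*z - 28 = y^2*(z + 2) + y*(z^2 + 10*z + 16) - z^2 - 11*z - 18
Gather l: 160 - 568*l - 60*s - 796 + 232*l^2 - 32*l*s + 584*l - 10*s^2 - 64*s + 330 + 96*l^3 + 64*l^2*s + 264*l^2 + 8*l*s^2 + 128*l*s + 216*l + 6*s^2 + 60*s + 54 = 96*l^3 + l^2*(64*s + 496) + l*(8*s^2 + 96*s + 232) - 4*s^2 - 64*s - 252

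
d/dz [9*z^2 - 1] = 18*z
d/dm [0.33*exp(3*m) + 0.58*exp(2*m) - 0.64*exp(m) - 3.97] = (0.99*exp(2*m) + 1.16*exp(m) - 0.64)*exp(m)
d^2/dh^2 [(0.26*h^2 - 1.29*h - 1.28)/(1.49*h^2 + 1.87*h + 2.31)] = (-7.176734*h^3 - 22.419732*h^2 + 5.241522*h + 13.778798)/(3.307949*h^6 + 12.454761*h^5 + 31.016436*h^4 + 45.157321*h^3 + 48.085884*h^2 + 29.935521*h + 12.326391)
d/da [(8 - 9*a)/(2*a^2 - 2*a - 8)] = (-9*a^2 + 9*a + (2*a - 1)*(9*a - 8) + 36)/(2*(-a^2 + a + 4)^2)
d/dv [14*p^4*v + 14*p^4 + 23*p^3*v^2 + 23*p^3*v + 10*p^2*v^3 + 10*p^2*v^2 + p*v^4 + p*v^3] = p*(14*p^3 + 46*p^2*v + 23*p^2 + 30*p*v^2 + 20*p*v + 4*v^3 + 3*v^2)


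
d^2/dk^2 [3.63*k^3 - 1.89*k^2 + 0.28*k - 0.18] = 21.78*k - 3.78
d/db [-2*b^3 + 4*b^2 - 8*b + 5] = -6*b^2 + 8*b - 8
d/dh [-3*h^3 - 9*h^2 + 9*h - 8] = -9*h^2 - 18*h + 9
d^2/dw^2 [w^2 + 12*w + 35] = 2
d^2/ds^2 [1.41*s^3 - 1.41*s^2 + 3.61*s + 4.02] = 8.46*s - 2.82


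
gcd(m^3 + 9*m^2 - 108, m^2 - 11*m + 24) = m - 3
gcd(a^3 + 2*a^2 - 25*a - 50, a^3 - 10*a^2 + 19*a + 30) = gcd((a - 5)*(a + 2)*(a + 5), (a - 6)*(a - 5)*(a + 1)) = a - 5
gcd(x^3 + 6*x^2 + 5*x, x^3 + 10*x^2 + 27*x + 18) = x + 1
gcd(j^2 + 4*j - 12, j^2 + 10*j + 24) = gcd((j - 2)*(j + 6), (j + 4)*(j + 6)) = j + 6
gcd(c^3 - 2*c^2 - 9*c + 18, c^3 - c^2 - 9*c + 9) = c^2 - 9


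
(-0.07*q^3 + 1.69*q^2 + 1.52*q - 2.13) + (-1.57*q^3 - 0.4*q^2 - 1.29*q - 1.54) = -1.64*q^3 + 1.29*q^2 + 0.23*q - 3.67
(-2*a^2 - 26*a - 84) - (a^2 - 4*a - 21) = -3*a^2 - 22*a - 63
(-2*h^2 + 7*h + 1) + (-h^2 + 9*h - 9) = -3*h^2 + 16*h - 8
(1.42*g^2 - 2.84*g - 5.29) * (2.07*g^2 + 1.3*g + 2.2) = 2.9394*g^4 - 4.0328*g^3 - 11.5183*g^2 - 13.125*g - 11.638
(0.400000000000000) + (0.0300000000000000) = 0.430000000000000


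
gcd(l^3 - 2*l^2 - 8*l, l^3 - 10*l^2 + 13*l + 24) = 1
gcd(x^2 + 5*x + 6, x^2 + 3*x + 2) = x + 2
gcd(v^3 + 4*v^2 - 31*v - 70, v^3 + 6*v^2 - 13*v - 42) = v^2 + 9*v + 14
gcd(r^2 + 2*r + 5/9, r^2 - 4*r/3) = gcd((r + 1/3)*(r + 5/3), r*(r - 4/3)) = 1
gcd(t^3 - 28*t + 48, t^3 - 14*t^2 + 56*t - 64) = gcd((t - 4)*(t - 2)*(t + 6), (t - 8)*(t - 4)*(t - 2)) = t^2 - 6*t + 8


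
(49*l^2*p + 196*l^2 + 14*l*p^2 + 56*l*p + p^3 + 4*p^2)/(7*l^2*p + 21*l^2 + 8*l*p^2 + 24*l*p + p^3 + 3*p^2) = (7*l*p + 28*l + p^2 + 4*p)/(l*p + 3*l + p^2 + 3*p)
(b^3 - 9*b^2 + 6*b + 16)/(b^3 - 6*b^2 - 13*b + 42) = (b^2 - 7*b - 8)/(b^2 - 4*b - 21)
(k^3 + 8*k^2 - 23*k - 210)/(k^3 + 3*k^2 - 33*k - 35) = (k + 6)/(k + 1)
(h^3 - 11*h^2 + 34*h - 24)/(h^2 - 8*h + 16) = (h^2 - 7*h + 6)/(h - 4)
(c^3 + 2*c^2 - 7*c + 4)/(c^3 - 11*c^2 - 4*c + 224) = (c^2 - 2*c + 1)/(c^2 - 15*c + 56)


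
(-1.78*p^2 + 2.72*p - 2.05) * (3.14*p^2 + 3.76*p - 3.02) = -5.5892*p^4 + 1.848*p^3 + 9.1658*p^2 - 15.9224*p + 6.191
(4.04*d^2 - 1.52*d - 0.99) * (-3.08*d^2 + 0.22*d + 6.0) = -12.4432*d^4 + 5.5704*d^3 + 26.9548*d^2 - 9.3378*d - 5.94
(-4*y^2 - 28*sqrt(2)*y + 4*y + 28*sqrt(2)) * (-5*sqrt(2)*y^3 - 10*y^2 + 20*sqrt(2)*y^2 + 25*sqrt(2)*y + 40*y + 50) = 20*sqrt(2)*y^5 - 100*sqrt(2)*y^4 + 320*y^4 - 1600*y^3 + 260*sqrt(2)*y^3 - 1300*sqrt(2)*y^2 - 320*y^2 - 280*sqrt(2)*y + 1600*y + 1400*sqrt(2)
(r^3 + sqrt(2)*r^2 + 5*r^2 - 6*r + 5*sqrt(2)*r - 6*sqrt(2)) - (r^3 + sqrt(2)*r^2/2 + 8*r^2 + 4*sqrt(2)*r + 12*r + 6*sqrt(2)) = -3*r^2 + sqrt(2)*r^2/2 - 18*r + sqrt(2)*r - 12*sqrt(2)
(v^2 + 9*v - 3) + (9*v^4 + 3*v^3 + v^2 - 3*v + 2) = 9*v^4 + 3*v^3 + 2*v^2 + 6*v - 1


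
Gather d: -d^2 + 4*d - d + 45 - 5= -d^2 + 3*d + 40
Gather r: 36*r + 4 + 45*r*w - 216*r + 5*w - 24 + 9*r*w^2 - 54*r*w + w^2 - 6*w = r*(9*w^2 - 9*w - 180) + w^2 - w - 20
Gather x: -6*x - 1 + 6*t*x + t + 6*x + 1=6*t*x + t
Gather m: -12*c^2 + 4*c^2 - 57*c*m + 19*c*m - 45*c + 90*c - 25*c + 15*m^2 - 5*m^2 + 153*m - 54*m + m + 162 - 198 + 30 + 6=-8*c^2 + 20*c + 10*m^2 + m*(100 - 38*c)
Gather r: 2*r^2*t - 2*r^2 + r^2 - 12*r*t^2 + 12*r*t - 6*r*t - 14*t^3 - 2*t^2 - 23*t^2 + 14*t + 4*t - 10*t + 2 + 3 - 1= r^2*(2*t - 1) + r*(-12*t^2 + 6*t) - 14*t^3 - 25*t^2 + 8*t + 4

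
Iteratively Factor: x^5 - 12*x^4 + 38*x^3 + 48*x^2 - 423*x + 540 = (x - 5)*(x^4 - 7*x^3 + 3*x^2 + 63*x - 108) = (x - 5)*(x - 3)*(x^3 - 4*x^2 - 9*x + 36) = (x - 5)*(x - 3)^2*(x^2 - x - 12) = (x - 5)*(x - 4)*(x - 3)^2*(x + 3)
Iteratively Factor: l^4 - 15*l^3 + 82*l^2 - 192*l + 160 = (l - 2)*(l^3 - 13*l^2 + 56*l - 80) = (l - 4)*(l - 2)*(l^2 - 9*l + 20) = (l - 5)*(l - 4)*(l - 2)*(l - 4)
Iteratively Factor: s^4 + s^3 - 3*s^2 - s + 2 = (s + 1)*(s^3 - 3*s + 2) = (s + 1)*(s + 2)*(s^2 - 2*s + 1) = (s - 1)*(s + 1)*(s + 2)*(s - 1)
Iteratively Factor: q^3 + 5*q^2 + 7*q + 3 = (q + 1)*(q^2 + 4*q + 3) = (q + 1)^2*(q + 3)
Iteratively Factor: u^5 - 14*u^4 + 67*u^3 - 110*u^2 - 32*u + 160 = (u - 5)*(u^4 - 9*u^3 + 22*u^2 - 32) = (u - 5)*(u - 2)*(u^3 - 7*u^2 + 8*u + 16) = (u - 5)*(u - 4)*(u - 2)*(u^2 - 3*u - 4) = (u - 5)*(u - 4)^2*(u - 2)*(u + 1)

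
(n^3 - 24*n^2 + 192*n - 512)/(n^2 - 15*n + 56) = (n^2 - 16*n + 64)/(n - 7)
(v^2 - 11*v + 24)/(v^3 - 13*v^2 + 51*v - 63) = (v - 8)/(v^2 - 10*v + 21)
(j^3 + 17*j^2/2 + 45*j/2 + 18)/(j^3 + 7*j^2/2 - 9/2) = (j + 4)/(j - 1)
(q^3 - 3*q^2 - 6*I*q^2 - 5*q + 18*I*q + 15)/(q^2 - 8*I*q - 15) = (q^2 - q*(3 + I) + 3*I)/(q - 3*I)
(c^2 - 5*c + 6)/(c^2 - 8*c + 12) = (c - 3)/(c - 6)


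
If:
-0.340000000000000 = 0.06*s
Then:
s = -5.67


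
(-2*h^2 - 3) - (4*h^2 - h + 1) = -6*h^2 + h - 4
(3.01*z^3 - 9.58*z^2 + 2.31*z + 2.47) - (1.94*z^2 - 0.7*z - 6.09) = 3.01*z^3 - 11.52*z^2 + 3.01*z + 8.56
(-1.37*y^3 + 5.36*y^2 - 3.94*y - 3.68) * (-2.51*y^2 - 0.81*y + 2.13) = 3.4387*y^5 - 12.3439*y^4 + 2.6297*y^3 + 23.845*y^2 - 5.4114*y - 7.8384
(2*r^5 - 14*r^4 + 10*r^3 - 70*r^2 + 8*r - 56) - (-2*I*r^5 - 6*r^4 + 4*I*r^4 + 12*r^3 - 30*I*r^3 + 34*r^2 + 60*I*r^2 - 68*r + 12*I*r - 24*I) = 2*r^5 + 2*I*r^5 - 8*r^4 - 4*I*r^4 - 2*r^3 + 30*I*r^3 - 104*r^2 - 60*I*r^2 + 76*r - 12*I*r - 56 + 24*I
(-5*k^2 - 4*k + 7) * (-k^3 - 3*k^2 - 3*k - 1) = 5*k^5 + 19*k^4 + 20*k^3 - 4*k^2 - 17*k - 7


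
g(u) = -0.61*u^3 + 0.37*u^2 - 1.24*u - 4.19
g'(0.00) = -1.24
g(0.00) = -4.19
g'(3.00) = -15.49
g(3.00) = -21.05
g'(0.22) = -1.17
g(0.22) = -4.45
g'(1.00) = -2.33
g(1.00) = -5.67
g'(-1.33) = -5.46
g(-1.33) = -0.45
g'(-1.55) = -6.78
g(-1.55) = 0.89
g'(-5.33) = -57.17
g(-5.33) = 105.30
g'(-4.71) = -45.32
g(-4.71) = 73.60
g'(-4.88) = -48.43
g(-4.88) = 81.56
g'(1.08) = -2.58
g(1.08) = -5.87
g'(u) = -1.83*u^2 + 0.74*u - 1.24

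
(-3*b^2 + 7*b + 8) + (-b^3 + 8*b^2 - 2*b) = -b^3 + 5*b^2 + 5*b + 8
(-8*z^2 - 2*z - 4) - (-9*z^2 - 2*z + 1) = z^2 - 5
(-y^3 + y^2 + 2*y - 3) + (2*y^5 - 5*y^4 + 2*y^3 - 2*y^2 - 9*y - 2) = 2*y^5 - 5*y^4 + y^3 - y^2 - 7*y - 5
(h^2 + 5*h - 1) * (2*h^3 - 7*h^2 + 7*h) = 2*h^5 + 3*h^4 - 30*h^3 + 42*h^2 - 7*h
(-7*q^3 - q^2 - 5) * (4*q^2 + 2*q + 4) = -28*q^5 - 18*q^4 - 30*q^3 - 24*q^2 - 10*q - 20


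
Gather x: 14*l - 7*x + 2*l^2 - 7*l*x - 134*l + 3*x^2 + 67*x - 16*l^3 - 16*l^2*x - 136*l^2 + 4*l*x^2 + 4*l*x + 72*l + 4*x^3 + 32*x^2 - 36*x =-16*l^3 - 134*l^2 - 48*l + 4*x^3 + x^2*(4*l + 35) + x*(-16*l^2 - 3*l + 24)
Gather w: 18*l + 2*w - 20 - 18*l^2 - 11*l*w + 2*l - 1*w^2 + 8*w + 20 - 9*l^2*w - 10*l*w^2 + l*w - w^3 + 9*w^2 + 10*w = -18*l^2 + 20*l - w^3 + w^2*(8 - 10*l) + w*(-9*l^2 - 10*l + 20)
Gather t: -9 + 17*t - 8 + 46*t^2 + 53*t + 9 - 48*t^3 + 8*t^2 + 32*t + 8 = -48*t^3 + 54*t^2 + 102*t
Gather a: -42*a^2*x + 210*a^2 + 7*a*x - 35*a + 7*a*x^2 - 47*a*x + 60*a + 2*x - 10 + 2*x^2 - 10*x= a^2*(210 - 42*x) + a*(7*x^2 - 40*x + 25) + 2*x^2 - 8*x - 10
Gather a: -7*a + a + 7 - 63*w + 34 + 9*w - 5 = -6*a - 54*w + 36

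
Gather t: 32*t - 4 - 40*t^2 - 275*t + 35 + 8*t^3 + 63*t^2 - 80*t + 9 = 8*t^3 + 23*t^2 - 323*t + 40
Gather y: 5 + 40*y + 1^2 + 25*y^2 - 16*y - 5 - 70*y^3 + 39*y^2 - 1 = -70*y^3 + 64*y^2 + 24*y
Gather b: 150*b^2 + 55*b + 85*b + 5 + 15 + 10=150*b^2 + 140*b + 30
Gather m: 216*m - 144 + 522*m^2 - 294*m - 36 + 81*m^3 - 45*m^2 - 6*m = 81*m^3 + 477*m^2 - 84*m - 180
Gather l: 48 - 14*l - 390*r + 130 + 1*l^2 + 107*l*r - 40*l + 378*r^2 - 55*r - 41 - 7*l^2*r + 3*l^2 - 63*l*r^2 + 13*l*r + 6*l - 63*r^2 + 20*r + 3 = l^2*(4 - 7*r) + l*(-63*r^2 + 120*r - 48) + 315*r^2 - 425*r + 140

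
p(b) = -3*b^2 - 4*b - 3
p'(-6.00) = 32.00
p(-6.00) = -87.00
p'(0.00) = -4.00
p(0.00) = -3.00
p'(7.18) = -47.08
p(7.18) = -186.38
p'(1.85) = -15.10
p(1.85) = -20.67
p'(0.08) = -4.48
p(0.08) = -3.34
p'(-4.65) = 23.90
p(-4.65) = -49.27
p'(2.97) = -21.82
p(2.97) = -41.34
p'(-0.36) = -1.84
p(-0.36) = -1.95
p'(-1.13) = 2.78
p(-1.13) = -2.31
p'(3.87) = -27.22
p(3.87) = -63.41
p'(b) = -6*b - 4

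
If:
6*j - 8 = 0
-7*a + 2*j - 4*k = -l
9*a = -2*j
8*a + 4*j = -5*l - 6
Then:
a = -8/27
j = 4/3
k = 199/270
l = -242/135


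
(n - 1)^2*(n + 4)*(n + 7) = n^4 + 9*n^3 + 7*n^2 - 45*n + 28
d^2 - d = d*(d - 1)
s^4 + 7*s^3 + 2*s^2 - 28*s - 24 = (s - 2)*(s + 1)*(s + 2)*(s + 6)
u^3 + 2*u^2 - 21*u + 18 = (u - 3)*(u - 1)*(u + 6)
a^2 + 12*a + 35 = (a + 5)*(a + 7)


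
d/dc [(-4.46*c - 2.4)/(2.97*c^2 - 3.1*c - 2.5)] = (13.2462*c^2 + 14.256*c + 3.71)/(8.8209*c^4 - 18.414*c^3 - 5.24*c^2 + 15.5*c + 6.25)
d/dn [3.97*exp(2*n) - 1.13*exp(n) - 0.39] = (7.94*exp(n) - 1.13)*exp(n)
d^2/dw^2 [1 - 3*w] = 0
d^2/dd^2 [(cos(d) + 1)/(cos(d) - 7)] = 8*(sin(d)^2 - 7*cos(d) + 1)/(cos(d) - 7)^3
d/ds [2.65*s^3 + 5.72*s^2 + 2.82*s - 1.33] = 7.95*s^2 + 11.44*s + 2.82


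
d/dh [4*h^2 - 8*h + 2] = 8*h - 8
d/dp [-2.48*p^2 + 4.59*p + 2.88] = 4.59 - 4.96*p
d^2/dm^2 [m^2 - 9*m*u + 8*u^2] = 2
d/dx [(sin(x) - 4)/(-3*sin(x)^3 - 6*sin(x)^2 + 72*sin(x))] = 2*(sin(x) + 3)*cos(x)/(3*(sin(x) + 6)^2*sin(x)^2)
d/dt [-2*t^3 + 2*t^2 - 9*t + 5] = -6*t^2 + 4*t - 9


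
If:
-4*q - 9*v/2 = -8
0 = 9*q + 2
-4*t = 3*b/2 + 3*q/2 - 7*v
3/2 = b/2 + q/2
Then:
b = 29/9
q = -2/9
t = 1511/648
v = 160/81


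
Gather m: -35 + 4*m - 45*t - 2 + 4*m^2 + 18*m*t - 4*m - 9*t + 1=4*m^2 + 18*m*t - 54*t - 36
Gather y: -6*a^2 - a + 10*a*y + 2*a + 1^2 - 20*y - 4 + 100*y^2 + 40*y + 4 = -6*a^2 + a + 100*y^2 + y*(10*a + 20) + 1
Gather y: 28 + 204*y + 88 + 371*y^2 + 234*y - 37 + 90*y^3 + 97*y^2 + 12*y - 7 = 90*y^3 + 468*y^2 + 450*y + 72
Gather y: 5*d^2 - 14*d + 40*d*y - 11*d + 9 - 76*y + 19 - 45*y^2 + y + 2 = 5*d^2 - 25*d - 45*y^2 + y*(40*d - 75) + 30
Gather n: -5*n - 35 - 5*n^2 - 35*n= -5*n^2 - 40*n - 35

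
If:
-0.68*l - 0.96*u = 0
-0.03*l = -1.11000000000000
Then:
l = 37.00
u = -26.21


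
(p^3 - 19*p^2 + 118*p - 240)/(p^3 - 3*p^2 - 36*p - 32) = (p^2 - 11*p + 30)/(p^2 + 5*p + 4)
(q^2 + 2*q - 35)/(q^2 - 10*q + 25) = (q + 7)/(q - 5)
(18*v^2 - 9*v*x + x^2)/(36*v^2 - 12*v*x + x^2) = (-3*v + x)/(-6*v + x)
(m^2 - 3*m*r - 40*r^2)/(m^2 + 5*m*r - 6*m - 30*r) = (m - 8*r)/(m - 6)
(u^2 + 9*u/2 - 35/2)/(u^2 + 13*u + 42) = (u - 5/2)/(u + 6)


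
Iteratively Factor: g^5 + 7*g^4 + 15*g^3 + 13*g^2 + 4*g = (g)*(g^4 + 7*g^3 + 15*g^2 + 13*g + 4) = g*(g + 4)*(g^3 + 3*g^2 + 3*g + 1) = g*(g + 1)*(g + 4)*(g^2 + 2*g + 1) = g*(g + 1)^2*(g + 4)*(g + 1)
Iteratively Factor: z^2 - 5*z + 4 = (z - 4)*(z - 1)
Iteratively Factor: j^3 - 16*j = (j)*(j^2 - 16) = j*(j + 4)*(j - 4)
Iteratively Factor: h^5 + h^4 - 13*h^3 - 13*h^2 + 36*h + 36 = (h - 2)*(h^4 + 3*h^3 - 7*h^2 - 27*h - 18) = (h - 2)*(h + 3)*(h^3 - 7*h - 6) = (h - 2)*(h + 1)*(h + 3)*(h^2 - h - 6) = (h - 2)*(h + 1)*(h + 2)*(h + 3)*(h - 3)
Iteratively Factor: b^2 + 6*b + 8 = (b + 2)*(b + 4)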